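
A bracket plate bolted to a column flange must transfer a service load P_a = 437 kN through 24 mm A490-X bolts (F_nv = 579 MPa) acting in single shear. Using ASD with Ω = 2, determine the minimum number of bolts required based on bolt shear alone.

4 bolts

A_b = π·24²/4 = 452.4 mm².
Per-bolt allowable strength R_n/Ω = 579 × 452.4 × 1 / 1000 / 2 = 131 kN.
n ≥ 437 / 131 = 3.337 → use 4 bolts.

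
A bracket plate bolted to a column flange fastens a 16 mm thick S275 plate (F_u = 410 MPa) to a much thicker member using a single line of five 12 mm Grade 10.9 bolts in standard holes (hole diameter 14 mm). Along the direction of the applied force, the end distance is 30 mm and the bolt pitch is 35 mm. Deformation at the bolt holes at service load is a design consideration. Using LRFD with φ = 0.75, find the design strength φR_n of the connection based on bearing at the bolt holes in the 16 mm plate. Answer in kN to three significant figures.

Per bolt r_n = 1.2 l_c t F_u ≤ 2.4 d t F_u; upper limit = 2.4 × 12 × 16 × 410 / 1000 = 188.9 kN.
Edge bolt: l_c = 30 − 14/2 = 23 mm → 1.2 × 23 × 16 × 410 / 1000 = 181.1 → r_n = 181.1 kN.
Interior bolts: l_c = 35 − 14 = 21 mm → 1.2 × 21 × 16 × 410 / 1000 = 165.3 → r_n = 165.3 kN.
R_n = 1 × 181.1 + 4 × 165.3 = 842.3 kN.
Design strength φR_n = 0.75 × 842.3 = 632 kN.

632 kN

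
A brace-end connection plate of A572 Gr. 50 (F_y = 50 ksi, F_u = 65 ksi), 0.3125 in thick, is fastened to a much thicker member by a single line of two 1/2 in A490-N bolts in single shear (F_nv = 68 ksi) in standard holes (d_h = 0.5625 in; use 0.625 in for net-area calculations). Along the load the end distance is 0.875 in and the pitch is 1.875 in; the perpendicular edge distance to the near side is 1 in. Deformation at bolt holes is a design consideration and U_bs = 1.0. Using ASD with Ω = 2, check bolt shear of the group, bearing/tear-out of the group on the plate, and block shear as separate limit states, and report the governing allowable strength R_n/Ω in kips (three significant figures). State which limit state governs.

Bolt shear: A_b = π·0.5²/4 = 0.1963 in²; R_n = 68 × 0.1963 × 2 × 1 = 26.7 kips → 26.7 / 2 = 13.4 kips.
Bearing: edge l_c = 0.5938, r_n = 14.47 kips; interior l_c = 1.312, r_n = 24.38 kips; R_n = 14.47 + 1·24.38 = 38.85 kips → 19.4 kips.
Block shear: A_gv = 0.8594, A_nv = 0.5664, A_nt = 0.2148 in²; R_n = min(0.6F_uA_nv, 0.6F_yA_gv) + U_bs·F_u·A_nt = 36.05 kips → 18 kips.
Bolt shear governs: 13.4 kips.

13.4 kips (bolt shear governs)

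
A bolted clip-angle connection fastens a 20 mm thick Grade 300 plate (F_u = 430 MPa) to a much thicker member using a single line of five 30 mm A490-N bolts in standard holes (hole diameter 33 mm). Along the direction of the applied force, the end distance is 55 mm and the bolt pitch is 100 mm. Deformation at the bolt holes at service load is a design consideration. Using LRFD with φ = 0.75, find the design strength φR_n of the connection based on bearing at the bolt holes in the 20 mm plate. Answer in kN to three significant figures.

2160 kN

Per bolt r_n = 1.2 l_c t F_u ≤ 2.4 d t F_u; upper limit = 2.4 × 30 × 20 × 430 / 1000 = 619.2 kN.
Edge bolt: l_c = 55 − 33/2 = 38.5 mm → 1.2 × 38.5 × 20 × 430 / 1000 = 397.3 → r_n = 397.3 kN.
Interior bolts: l_c = 100 − 33 = 67 mm → 1.2 × 67 × 20 × 430 / 1000 = 691.4 → r_n = 619.2 kN.
R_n = 1 × 397.3 + 4 × 619.2 = 2874 kN.
Design strength φR_n = 0.75 × 2874 = 2160 kN.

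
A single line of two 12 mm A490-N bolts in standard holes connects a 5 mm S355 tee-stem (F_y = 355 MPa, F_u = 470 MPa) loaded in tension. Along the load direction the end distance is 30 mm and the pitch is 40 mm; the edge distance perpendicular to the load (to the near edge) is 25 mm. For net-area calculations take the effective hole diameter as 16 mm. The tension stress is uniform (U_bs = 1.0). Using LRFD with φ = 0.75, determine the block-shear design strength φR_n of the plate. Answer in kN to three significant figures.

78.6 kN

Shear plane L_v = 30 + 1·40 = 70 mm; A_gv = 70 × 5 = 350 mm².
A_nv = (70 − 1.5·16) × 5 = 230 mm².
A_nt = (25 − 0.5·16) × 5 = 85 mm².
0.6 F_u A_nv = 64.86 kN; 0.6 F_y A_gv = 74.55 kN → shear rupture governs the shear term.
R_n = 64.86 + 1.0 × 470 × 85 / 1000 = 104.8 kN.
Design strength φR_n = 0.75 × 104.8 = 78.6 kN.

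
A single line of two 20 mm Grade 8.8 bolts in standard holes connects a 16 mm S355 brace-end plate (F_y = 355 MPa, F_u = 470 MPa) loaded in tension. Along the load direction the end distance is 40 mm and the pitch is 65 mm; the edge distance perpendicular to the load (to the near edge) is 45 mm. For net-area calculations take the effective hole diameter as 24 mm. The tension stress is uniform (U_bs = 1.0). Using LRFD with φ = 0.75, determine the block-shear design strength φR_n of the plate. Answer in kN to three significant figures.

Shear plane L_v = 40 + 1·65 = 105 mm; A_gv = 105 × 16 = 1680 mm².
A_nv = (105 − 1.5·24) × 16 = 1104 mm².
A_nt = (45 − 0.5·24) × 16 = 528 mm².
0.6 F_u A_nv = 311.3 kN; 0.6 F_y A_gv = 357.8 kN → shear rupture governs the shear term.
R_n = 311.3 + 1.0 × 470 × 528 / 1000 = 559.5 kN.
Design strength φR_n = 0.75 × 559.5 = 420 kN.

420 kN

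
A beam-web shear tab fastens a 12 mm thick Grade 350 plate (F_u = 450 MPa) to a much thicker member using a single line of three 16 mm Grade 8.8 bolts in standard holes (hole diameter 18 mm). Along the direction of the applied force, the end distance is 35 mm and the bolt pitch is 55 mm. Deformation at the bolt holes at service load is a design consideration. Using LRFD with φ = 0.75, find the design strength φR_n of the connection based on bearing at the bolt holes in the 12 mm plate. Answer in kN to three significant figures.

437 kN

Per bolt r_n = 1.2 l_c t F_u ≤ 2.4 d t F_u; upper limit = 2.4 × 16 × 12 × 450 / 1000 = 207.4 kN.
Edge bolt: l_c = 35 − 18/2 = 26 mm → 1.2 × 26 × 12 × 450 / 1000 = 168.5 → r_n = 168.5 kN.
Interior bolts: l_c = 55 − 18 = 37 mm → 1.2 × 37 × 12 × 450 / 1000 = 239.8 → r_n = 207.4 kN.
R_n = 1 × 168.5 + 2 × 207.4 = 583.2 kN.
Design strength φR_n = 0.75 × 583.2 = 437 kN.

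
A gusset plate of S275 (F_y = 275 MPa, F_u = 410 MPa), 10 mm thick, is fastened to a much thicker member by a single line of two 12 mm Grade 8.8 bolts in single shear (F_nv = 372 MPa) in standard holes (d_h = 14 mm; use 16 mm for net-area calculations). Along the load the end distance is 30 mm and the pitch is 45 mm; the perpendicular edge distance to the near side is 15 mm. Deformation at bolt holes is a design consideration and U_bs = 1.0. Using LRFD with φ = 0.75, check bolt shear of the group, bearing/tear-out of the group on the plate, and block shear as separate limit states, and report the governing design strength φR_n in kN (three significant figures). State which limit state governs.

63.1 kN (bolt shear governs)

Bolt shear: A_b = π·12²/4 = 113.1 mm²; R_n = 372 × 113.1 × 2 × 1 / 1000 = 84.14 kN → 0.75 × 84.14 = 63.1 kN.
Bearing: edge l_c = 23, r_n = 113.2 kN; interior l_c = 31, r_n = 118.1 kN; R_n = 113.2 + 1·118.1 = 231.2 kN → 173 kN.
Block shear: A_gv = 750, A_nv = 510, A_nt = 70 mm²; R_n = min(0.6F_uA_nv, 0.6F_yA_gv) + U_bs·F_u·A_nt = 152.5 kN → 114 kN.
Bolt shear governs: 63.1 kN.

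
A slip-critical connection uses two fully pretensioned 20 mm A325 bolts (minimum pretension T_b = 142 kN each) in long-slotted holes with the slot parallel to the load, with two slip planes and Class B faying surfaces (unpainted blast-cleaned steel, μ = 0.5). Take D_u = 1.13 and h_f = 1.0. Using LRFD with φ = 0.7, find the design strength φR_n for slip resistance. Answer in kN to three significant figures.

R_n = μ · D_u · h_f · T_b · n_s · n_b = 0.5 × 1.13 × 1.0 × 142 × 2 × 2 = 320.9 kN.
Design strength φR_n = 0.7 × 320.9 = 225 kN.

225 kN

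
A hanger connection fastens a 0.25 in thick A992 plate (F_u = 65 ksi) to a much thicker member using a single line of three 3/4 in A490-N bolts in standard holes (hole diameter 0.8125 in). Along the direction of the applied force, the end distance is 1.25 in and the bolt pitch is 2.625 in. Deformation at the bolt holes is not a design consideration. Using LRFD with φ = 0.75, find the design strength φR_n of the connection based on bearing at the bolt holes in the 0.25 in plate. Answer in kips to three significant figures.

70.3 kips

Per bolt r_n = 1.5 l_c t F_u ≤ 3.0 d t F_u; upper limit = 3.0 × 0.75 × 0.25 × 65 = 36.56 kips.
Edge bolt: l_c = 1.25 − 0.8125/2 = 0.8438 in → 1.5 × 0.8438 × 0.25 × 65 = 20.57 → r_n = 20.57 kips.
Interior bolts: l_c = 2.625 − 0.8125 = 1.812 in → 1.5 × 1.812 × 0.25 × 65 = 44.18 → r_n = 36.56 kips.
R_n = 1 × 20.57 + 2 × 36.56 = 93.69 kips.
Design strength φR_n = 0.75 × 93.69 = 70.3 kips.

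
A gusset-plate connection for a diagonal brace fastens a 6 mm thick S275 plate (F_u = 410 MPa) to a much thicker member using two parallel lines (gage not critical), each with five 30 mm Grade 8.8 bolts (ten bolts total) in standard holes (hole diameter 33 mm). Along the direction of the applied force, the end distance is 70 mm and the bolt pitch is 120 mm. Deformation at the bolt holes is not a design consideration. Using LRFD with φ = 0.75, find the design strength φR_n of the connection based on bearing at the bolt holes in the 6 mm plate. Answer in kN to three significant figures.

Per bolt r_n = 1.5 l_c t F_u ≤ 3.0 d t F_u; upper limit = 3.0 × 30 × 6 × 410 / 1000 = 221.4 kN.
Edge bolt: l_c = 70 − 33/2 = 53.5 mm → 1.5 × 53.5 × 6 × 410 / 1000 = 197.4 → r_n = 197.4 kN.
Interior bolts: l_c = 120 − 33 = 87 mm → 1.5 × 87 × 6 × 410 / 1000 = 321 → r_n = 221.4 kN.
R_n = 2 × 197.4 + 8 × 221.4 = 2166 kN.
Design strength φR_n = 0.75 × 2166 = 1620 kN.

1620 kN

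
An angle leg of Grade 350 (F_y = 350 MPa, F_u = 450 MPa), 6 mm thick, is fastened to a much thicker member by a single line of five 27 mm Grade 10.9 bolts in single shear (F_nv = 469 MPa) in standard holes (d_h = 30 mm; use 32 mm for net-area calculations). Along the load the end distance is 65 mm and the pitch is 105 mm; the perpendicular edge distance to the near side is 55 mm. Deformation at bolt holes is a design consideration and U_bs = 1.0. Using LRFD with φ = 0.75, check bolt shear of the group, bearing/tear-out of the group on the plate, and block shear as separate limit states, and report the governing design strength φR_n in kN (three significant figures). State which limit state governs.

Bolt shear: A_b = π·27²/4 = 572.6 mm²; R_n = 469 × 572.6 × 5 × 1 / 1000 = 1343 kN → 0.75 × 1343 = 1010 kN.
Bearing: edge l_c = 50, r_n = 162 kN; interior l_c = 75, r_n = 175 kN; R_n = 162 + 4·175 = 861.8 kN → 646 kN.
Block shear: A_gv = 2910, A_nv = 2046, A_nt = 234 mm²; R_n = min(0.6F_uA_nv, 0.6F_yA_gv) + U_bs·F_u·A_nt = 657.7 kN → 493 kN.
Block shear governs: 493 kN.

493 kN (block shear governs)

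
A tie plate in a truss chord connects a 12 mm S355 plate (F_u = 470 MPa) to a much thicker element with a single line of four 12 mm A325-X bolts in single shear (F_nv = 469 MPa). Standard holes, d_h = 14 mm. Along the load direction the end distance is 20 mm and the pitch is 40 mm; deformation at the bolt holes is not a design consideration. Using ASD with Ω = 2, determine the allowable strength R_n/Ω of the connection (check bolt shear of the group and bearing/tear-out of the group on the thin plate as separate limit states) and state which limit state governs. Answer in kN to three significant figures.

106 kN (bolt shear governs)

Bolt shear: A_b = π·12²/4 = 113.1 mm²; R_n = 469 × 113.1 × 4 × 1 / 1000 = 212.2 kN → 212.2 / 2 = 106 kN.
Bearing (1.5 l_c t F_u ≤ 3.0 d t F_u): upper limit = 3.0·12·12·470 / 1000 = 203 kN.
  Edge l_c = 20 − 14/2 = 13 → r_n = 110 kN; interior l_c = 40 − 14 = 26 → r_n = 203 kN.
  R_n,bearing = 1·110 + 3·203 = 719.1 kN → 719.1 / 2 = 360 kN.
Bolt shear governs: 106 kN.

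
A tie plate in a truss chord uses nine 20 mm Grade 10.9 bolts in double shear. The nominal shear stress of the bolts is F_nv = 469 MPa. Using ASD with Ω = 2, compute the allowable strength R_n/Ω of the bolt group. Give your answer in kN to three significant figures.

1330 kN

A_b = π × 20² / 4 = 314.2 mm².
R_n = F_nv · A_b · n · n_s = 469 × 314.2 × 9 × 2 / 1000 = 2652 kN.
Allowable strength R_n/Ω = 2652 / 2 = 1330 kN.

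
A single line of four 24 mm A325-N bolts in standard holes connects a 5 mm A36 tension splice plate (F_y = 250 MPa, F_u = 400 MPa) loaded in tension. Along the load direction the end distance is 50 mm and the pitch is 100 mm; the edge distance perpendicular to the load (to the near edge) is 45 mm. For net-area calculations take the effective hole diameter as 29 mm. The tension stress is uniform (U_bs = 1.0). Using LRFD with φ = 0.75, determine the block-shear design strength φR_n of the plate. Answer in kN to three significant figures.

243 kN

Shear plane L_v = 50 + 3·100 = 350 mm; A_gv = 350 × 5 = 1750 mm².
A_nv = (350 − 3.5·29) × 5 = 1242 mm².
A_nt = (45 − 0.5·29) × 5 = 152.5 mm².
0.6 F_u A_nv = 298.2 kN; 0.6 F_y A_gv = 262.5 kN → shear yielding governs the shear term.
R_n = 262.5 + 1.0 × 400 × 152.5 / 1000 = 323.5 kN.
Design strength φR_n = 0.75 × 323.5 = 243 kN.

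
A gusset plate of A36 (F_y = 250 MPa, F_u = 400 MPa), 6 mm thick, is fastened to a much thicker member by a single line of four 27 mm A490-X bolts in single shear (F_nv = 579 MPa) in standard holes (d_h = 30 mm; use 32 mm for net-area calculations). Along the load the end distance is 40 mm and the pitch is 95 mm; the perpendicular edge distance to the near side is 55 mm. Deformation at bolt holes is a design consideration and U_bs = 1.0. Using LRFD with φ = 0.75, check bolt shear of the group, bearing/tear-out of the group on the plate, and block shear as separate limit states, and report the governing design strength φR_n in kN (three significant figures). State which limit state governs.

Bolt shear: A_b = π·27²/4 = 572.6 mm²; R_n = 579 × 572.6 × 4 × 1 / 1000 = 1326 kN → 0.75 × 1326 = 995 kN.
Bearing: edge l_c = 25, r_n = 72 kN; interior l_c = 65, r_n = 155.5 kN; R_n = 72 + 3·155.5 = 538.6 kN → 404 kN.
Block shear: A_gv = 1950, A_nv = 1278, A_nt = 234 mm²; R_n = min(0.6F_uA_nv, 0.6F_yA_gv) + U_bs·F_u·A_nt = 386.1 kN → 290 kN.
Block shear governs: 290 kN.

290 kN (block shear governs)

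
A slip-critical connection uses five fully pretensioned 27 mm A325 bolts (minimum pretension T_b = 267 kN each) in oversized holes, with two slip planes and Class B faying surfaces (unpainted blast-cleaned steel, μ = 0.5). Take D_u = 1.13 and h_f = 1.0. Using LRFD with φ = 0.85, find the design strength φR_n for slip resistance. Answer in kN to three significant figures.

R_n = μ · D_u · h_f · T_b · n_s · n_b = 0.5 × 1.13 × 1.0 × 267 × 2 × 5 = 1509 kN.
Design strength φR_n = 0.85 × 1509 = 1280 kN.

1280 kN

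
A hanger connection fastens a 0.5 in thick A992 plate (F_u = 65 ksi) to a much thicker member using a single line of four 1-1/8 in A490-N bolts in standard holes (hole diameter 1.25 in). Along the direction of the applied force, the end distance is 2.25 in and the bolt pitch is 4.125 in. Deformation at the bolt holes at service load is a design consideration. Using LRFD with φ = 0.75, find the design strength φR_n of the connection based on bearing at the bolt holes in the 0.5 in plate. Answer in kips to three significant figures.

Per bolt r_n = 1.2 l_c t F_u ≤ 2.4 d t F_u; upper limit = 2.4 × 1.125 × 0.5 × 65 = 87.75 kips.
Edge bolt: l_c = 2.25 − 1.25/2 = 1.625 in → 1.2 × 1.625 × 0.5 × 65 = 63.38 → r_n = 63.38 kips.
Interior bolts: l_c = 4.125 − 1.25 = 2.875 in → 1.2 × 2.875 × 0.5 × 65 = 112.1 → r_n = 87.75 kips.
R_n = 1 × 63.38 + 3 × 87.75 = 326.6 kips.
Design strength φR_n = 0.75 × 326.6 = 245 kips.

245 kips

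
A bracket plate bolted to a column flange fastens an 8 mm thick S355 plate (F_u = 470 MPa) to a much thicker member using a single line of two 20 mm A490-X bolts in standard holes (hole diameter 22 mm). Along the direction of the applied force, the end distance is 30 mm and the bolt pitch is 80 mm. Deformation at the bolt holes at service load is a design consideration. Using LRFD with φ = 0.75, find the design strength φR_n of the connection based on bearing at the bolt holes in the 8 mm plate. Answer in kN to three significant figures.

200 kN

Per bolt r_n = 1.2 l_c t F_u ≤ 2.4 d t F_u; upper limit = 2.4 × 20 × 8 × 470 / 1000 = 180.5 kN.
Edge bolt: l_c = 30 − 22/2 = 19 mm → 1.2 × 19 × 8 × 470 / 1000 = 85.73 → r_n = 85.73 kN.
Interior bolts: l_c = 80 − 22 = 58 mm → 1.2 × 58 × 8 × 470 / 1000 = 261.7 → r_n = 180.5 kN.
R_n = 1 × 85.73 + 1 × 180.5 = 266.2 kN.
Design strength φR_n = 0.75 × 266.2 = 200 kN.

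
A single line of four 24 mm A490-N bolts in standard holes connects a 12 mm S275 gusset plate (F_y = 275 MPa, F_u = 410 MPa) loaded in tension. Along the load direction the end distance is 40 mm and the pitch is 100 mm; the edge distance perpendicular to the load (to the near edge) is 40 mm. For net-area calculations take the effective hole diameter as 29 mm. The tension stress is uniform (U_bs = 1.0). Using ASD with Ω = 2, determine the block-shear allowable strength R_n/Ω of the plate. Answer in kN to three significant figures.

Shear plane L_v = 40 + 3·100 = 340 mm; A_gv = 340 × 12 = 4080 mm².
A_nv = (340 − 3.5·29) × 12 = 2862 mm².
A_nt = (40 − 0.5·29) × 12 = 306 mm².
0.6 F_u A_nv = 704.1 kN; 0.6 F_y A_gv = 673.2 kN → shear yielding governs the shear term.
R_n = 673.2 + 1.0 × 410 × 306 / 1000 = 798.7 kN.
Allowable strength R_n/Ω = 798.7 / 2 = 399 kN.

399 kN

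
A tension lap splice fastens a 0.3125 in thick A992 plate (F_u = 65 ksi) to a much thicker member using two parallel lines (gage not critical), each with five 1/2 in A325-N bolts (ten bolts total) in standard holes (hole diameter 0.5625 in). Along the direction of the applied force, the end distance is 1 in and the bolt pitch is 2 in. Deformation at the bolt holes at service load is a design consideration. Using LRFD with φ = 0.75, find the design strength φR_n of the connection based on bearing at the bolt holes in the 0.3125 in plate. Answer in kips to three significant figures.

Per bolt r_n = 1.2 l_c t F_u ≤ 2.4 d t F_u; upper limit = 2.4 × 0.5 × 0.3125 × 65 = 24.38 kips.
Edge bolt: l_c = 1 − 0.5625/2 = 0.7188 in → 1.2 × 0.7188 × 0.3125 × 65 = 17.52 → r_n = 17.52 kips.
Interior bolts: l_c = 2 − 0.5625 = 1.438 in → 1.2 × 1.438 × 0.3125 × 65 = 35.04 → r_n = 24.38 kips.
R_n = 2 × 17.52 + 8 × 24.38 = 230 kips.
Design strength φR_n = 0.75 × 230 = 173 kips.

173 kips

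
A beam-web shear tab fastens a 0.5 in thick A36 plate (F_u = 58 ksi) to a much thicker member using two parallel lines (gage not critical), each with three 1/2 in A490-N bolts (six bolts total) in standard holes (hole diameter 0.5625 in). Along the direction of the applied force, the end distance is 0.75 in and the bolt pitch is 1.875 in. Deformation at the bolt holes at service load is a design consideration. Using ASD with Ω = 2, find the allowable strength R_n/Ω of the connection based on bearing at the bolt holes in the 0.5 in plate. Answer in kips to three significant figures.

Per bolt r_n = 1.2 l_c t F_u ≤ 2.4 d t F_u; upper limit = 2.4 × 0.5 × 0.5 × 58 = 34.8 kips.
Edge bolt: l_c = 0.75 − 0.5625/2 = 0.4688 in → 1.2 × 0.4688 × 0.5 × 58 = 16.31 → r_n = 16.31 kips.
Interior bolts: l_c = 1.875 − 0.5625 = 1.312 in → 1.2 × 1.312 × 0.5 × 58 = 45.67 → r_n = 34.8 kips.
R_n = 2 × 16.31 + 4 × 34.8 = 171.8 kips.
Allowable strength R_n/Ω = 171.8 / 2 = 85.9 kips.

85.9 kips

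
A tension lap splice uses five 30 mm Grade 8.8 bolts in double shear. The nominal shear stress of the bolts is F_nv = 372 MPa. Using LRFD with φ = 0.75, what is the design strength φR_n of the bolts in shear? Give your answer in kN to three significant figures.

1970 kN

A_b = π × 30² / 4 = 706.9 mm².
R_n = F_nv · A_b · n · n_s = 372 × 706.9 × 5 × 2 / 1000 = 2630 kN.
Design strength φR_n = 0.75 × 2630 = 1970 kN.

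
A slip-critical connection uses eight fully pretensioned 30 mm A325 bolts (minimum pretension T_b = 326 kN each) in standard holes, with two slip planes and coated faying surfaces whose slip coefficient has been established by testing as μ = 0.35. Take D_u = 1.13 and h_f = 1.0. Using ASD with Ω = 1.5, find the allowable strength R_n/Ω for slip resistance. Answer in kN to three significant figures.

R_n = μ · D_u · h_f · T_b · n_s · n_b = 0.35 × 1.13 × 1.0 × 326 × 2 × 8 = 2063 kN.
Allowable strength R_n/Ω = 2063 / 1.5 = 1380 kN.

1380 kN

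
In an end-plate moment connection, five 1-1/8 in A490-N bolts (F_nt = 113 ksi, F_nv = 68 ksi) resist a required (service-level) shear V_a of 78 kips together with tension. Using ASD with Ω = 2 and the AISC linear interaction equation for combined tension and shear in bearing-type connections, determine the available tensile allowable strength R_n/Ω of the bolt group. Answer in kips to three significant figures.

A_b = π·1.125²/4 = 0.994 in²; f_rv = 78 / (5 × 0.994) = 15.69 ksi.
F'_nt = 1.3 F_nt − (Ω F_nt / F_nv) f_rv = 1.3·113 − (2·113/68)·15.69 = 94.74 ksi, capped at F_nt → F'_nt = 94.74 ksi.
R_n = F'_nt · A_b · n = 94.74 × 0.994 × 5 = 470.9 kips.
Allowable strength R_n/Ω = 470.9 / 2 = 235 kips.

235 kips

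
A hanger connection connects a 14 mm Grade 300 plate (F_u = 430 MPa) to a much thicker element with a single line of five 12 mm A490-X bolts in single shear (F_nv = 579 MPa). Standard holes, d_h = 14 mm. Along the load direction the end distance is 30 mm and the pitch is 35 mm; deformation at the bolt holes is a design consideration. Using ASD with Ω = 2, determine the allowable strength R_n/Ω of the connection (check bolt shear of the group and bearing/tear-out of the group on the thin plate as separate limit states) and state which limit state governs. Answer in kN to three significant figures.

164 kN (bolt shear governs)

Bolt shear: A_b = π·12²/4 = 113.1 mm²; R_n = 579 × 113.1 × 5 × 1 / 1000 = 327.4 kN → 327.4 / 2 = 164 kN.
Bearing (1.2 l_c t F_u ≤ 2.4 d t F_u): upper limit = 2.4·12·14·430 / 1000 = 173.4 kN.
  Edge l_c = 30 − 14/2 = 23 → r_n = 166.2 kN; interior l_c = 35 − 14 = 21 → r_n = 151.7 kN.
  R_n,bearing = 1·166.2 + 4·151.7 = 773 kN → 773 / 2 = 386 kN.
Bolt shear governs: 164 kN.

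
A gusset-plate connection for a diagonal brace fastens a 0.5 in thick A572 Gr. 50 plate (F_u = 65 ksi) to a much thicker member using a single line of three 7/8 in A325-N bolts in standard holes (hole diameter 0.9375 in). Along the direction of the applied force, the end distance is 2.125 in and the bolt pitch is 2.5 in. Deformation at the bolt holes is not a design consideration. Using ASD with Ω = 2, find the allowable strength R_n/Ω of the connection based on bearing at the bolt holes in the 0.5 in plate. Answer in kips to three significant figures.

117 kips

Per bolt r_n = 1.5 l_c t F_u ≤ 3.0 d t F_u; upper limit = 3.0 × 0.875 × 0.5 × 65 = 85.31 kips.
Edge bolt: l_c = 2.125 − 0.9375/2 = 1.656 in → 1.5 × 1.656 × 0.5 × 65 = 80.74 → r_n = 80.74 kips.
Interior bolts: l_c = 2.5 − 0.9375 = 1.562 in → 1.5 × 1.562 × 0.5 × 65 = 76.17 → r_n = 76.17 kips.
R_n = 1 × 80.74 + 2 × 76.17 = 233.1 kips.
Allowable strength R_n/Ω = 233.1 / 2 = 117 kips.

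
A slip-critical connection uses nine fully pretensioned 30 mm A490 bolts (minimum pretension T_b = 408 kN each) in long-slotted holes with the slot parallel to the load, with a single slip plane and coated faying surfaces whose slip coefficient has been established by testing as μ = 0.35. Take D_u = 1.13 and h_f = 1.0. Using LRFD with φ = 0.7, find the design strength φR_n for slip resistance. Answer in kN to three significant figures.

1020 kN

R_n = μ · D_u · h_f · T_b · n_s · n_b = 0.35 × 1.13 × 1.0 × 408 × 1 × 9 = 1452 kN.
Design strength φR_n = 0.7 × 1452 = 1020 kN.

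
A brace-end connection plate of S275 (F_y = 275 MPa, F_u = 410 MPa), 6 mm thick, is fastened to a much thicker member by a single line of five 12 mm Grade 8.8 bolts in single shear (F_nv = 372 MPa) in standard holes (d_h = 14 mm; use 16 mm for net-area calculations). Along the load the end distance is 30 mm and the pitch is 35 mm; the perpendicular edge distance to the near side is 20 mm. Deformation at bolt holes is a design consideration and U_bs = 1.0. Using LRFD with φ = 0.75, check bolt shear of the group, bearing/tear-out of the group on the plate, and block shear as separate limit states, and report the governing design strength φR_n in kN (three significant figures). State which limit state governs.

131 kN (block shear governs)

Bolt shear: A_b = π·12²/4 = 113.1 mm²; R_n = 372 × 113.1 × 5 × 1 / 1000 = 210.4 kN → 0.75 × 210.4 = 158 kN.
Bearing: edge l_c = 23, r_n = 67.9 kN; interior l_c = 21, r_n = 61.99 kN; R_n = 67.9 + 4·61.99 = 315.9 kN → 237 kN.
Block shear: A_gv = 1020, A_nv = 588, A_nt = 72 mm²; R_n = min(0.6F_uA_nv, 0.6F_yA_gv) + U_bs·F_u·A_nt = 174.2 kN → 131 kN.
Block shear governs: 131 kN.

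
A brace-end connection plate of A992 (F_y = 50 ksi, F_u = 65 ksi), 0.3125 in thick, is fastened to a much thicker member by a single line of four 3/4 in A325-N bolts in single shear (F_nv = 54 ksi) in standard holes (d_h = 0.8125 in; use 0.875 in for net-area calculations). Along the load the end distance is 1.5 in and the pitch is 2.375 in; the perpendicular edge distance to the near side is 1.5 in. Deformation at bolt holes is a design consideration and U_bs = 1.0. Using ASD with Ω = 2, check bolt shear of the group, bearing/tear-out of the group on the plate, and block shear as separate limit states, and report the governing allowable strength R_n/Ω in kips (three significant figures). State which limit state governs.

Bolt shear: A_b = π·0.75²/4 = 0.4418 in²; R_n = 54 × 0.4418 × 4 × 1 = 95.43 kips → 95.43 / 2 = 47.7 kips.
Bearing: edge l_c = 1.094, r_n = 26.66 kips; interior l_c = 1.562, r_n = 36.56 kips; R_n = 26.66 + 3·36.56 = 136.3 kips → 68.2 kips.
Block shear: A_gv = 2.695, A_nv = 1.738, A_nt = 0.332 in²; R_n = min(0.6F_uA_nv, 0.6F_yA_gv) + U_bs·F_u·A_nt = 89.38 kips → 44.7 kips.
Block shear governs: 44.7 kips.

44.7 kips (block shear governs)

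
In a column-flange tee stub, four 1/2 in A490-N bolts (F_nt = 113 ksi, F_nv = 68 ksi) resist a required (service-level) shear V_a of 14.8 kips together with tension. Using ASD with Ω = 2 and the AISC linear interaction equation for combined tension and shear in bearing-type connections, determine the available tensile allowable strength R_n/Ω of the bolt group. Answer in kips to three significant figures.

33.1 kips

A_b = π·0.5²/4 = 0.1963 in²; f_rv = 14.8 / (4 × 0.1963) = 18.84 ksi.
F'_nt = 1.3 F_nt − (Ω F_nt / F_nv) f_rv = 1.3·113 − (2·113/68)·18.84 = 84.27 ksi, capped at F_nt → F'_nt = 84.27 ksi.
R_n = F'_nt · A_b · n = 84.27 × 0.1963 × 4 = 66.19 kips.
Allowable strength R_n/Ω = 66.19 / 2 = 33.1 kips.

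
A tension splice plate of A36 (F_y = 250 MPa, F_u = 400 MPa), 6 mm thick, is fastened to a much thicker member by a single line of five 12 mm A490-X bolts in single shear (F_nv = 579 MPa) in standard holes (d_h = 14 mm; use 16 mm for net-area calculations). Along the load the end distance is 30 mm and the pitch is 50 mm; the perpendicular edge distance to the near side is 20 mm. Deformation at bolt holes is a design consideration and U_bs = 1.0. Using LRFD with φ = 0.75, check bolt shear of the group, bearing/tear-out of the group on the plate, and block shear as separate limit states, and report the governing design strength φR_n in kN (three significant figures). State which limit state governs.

177 kN (block shear governs)

Bolt shear: A_b = π·12²/4 = 113.1 mm²; R_n = 579 × 113.1 × 5 × 1 / 1000 = 327.4 kN → 0.75 × 327.4 = 246 kN.
Bearing: edge l_c = 23, r_n = 66.24 kN; interior l_c = 36, r_n = 69.12 kN; R_n = 66.24 + 4·69.12 = 342.7 kN → 257 kN.
Block shear: A_gv = 1380, A_nv = 948, A_nt = 72 mm²; R_n = min(0.6F_uA_nv, 0.6F_yA_gv) + U_bs·F_u·A_nt = 235.8 kN → 177 kN.
Block shear governs: 177 kN.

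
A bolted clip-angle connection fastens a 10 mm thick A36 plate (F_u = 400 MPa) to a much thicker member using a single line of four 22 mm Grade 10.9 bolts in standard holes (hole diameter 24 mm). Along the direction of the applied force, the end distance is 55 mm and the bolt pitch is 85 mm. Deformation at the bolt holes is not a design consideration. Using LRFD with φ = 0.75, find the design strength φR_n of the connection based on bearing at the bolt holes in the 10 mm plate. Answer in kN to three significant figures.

788 kN

Per bolt r_n = 1.5 l_c t F_u ≤ 3.0 d t F_u; upper limit = 3.0 × 22 × 10 × 400 / 1000 = 264 kN.
Edge bolt: l_c = 55 − 24/2 = 43 mm → 1.5 × 43 × 10 × 400 / 1000 = 258 → r_n = 258 kN.
Interior bolts: l_c = 85 − 24 = 61 mm → 1.5 × 61 × 10 × 400 / 1000 = 366 → r_n = 264 kN.
R_n = 1 × 258 + 3 × 264 = 1050 kN.
Design strength φR_n = 0.75 × 1050 = 788 kN.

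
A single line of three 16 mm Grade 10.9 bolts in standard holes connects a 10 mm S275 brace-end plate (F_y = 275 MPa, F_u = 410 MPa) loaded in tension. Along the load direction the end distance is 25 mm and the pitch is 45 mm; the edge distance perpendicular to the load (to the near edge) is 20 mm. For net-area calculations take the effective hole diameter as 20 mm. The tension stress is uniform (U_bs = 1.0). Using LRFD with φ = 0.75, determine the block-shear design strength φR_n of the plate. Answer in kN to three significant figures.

Shear plane L_v = 25 + 2·45 = 115 mm; A_gv = 115 × 10 = 1150 mm².
A_nv = (115 − 2.5·20) × 10 = 650 mm².
A_nt = (20 − 0.5·20) × 10 = 100 mm².
0.6 F_u A_nv = 159.9 kN; 0.6 F_y A_gv = 189.8 kN → shear rupture governs the shear term.
R_n = 159.9 + 1.0 × 410 × 100 / 1000 = 200.9 kN.
Design strength φR_n = 0.75 × 200.9 = 151 kN.

151 kN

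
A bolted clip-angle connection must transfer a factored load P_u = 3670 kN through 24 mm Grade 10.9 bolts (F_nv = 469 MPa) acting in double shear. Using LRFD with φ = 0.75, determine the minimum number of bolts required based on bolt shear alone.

A_b = π·24²/4 = 452.4 mm².
Per-bolt design strength φR_n = 0.75 × 469 × 452.4 × 2 / 1000 = 318.3 kN.
n ≥ 3670 / 318.3 = 11.53 → use 12 bolts.

12 bolts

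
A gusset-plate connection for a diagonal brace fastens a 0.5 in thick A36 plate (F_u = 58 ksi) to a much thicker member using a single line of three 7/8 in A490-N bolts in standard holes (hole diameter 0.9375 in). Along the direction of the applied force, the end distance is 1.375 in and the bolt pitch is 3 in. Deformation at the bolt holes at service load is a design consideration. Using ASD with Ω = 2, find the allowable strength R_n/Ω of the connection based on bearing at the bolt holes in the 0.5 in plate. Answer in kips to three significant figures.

Per bolt r_n = 1.2 l_c t F_u ≤ 2.4 d t F_u; upper limit = 2.4 × 0.875 × 0.5 × 58 = 60.9 kips.
Edge bolt: l_c = 1.375 − 0.9375/2 = 0.9062 in → 1.2 × 0.9062 × 0.5 × 58 = 31.54 → r_n = 31.54 kips.
Interior bolts: l_c = 3 − 0.9375 = 2.062 in → 1.2 × 2.062 × 0.5 × 58 = 71.78 → r_n = 60.9 kips.
R_n = 1 × 31.54 + 2 × 60.9 = 153.3 kips.
Allowable strength R_n/Ω = 153.3 / 2 = 76.7 kips.

76.7 kips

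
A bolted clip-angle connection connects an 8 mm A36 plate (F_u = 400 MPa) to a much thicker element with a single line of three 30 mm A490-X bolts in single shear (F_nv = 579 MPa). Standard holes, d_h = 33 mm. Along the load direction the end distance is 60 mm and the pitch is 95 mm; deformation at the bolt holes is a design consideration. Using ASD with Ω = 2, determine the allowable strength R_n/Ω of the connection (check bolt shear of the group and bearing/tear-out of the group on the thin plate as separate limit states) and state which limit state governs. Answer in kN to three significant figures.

314 kN (bearing governs)

Bolt shear: A_b = π·30²/4 = 706.9 mm²; R_n = 579 × 706.9 × 3 × 1 / 1000 = 1228 kN → 1228 / 2 = 614 kN.
Bearing (1.2 l_c t F_u ≤ 2.4 d t F_u): upper limit = 2.4·30·8·400 / 1000 = 230.4 kN.
  Edge l_c = 60 − 33/2 = 43.5 → r_n = 167 kN; interior l_c = 95 − 33 = 62 → r_n = 230.4 kN.
  R_n,bearing = 1·167 + 2·230.4 = 627.8 kN → 627.8 / 2 = 314 kN.
Bearing governs: 314 kN.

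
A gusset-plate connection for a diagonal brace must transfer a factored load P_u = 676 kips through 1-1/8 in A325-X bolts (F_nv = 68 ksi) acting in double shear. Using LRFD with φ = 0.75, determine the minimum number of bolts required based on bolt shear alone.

A_b = π·1.125²/4 = 0.994 in².
Per-bolt design strength φR_n = 0.75 × 68 × 0.994 × 2 = 101.4 kips.
n ≥ 676 / 101.4 = 6.667 → use 7 bolts.

7 bolts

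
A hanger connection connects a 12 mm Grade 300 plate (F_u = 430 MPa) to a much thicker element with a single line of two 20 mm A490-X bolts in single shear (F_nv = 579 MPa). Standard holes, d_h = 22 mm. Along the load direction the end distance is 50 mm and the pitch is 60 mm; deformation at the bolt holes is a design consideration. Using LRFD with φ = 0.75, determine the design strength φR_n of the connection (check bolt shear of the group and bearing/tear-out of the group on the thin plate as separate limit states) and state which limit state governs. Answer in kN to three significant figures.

273 kN (bolt shear governs)

Bolt shear: A_b = π·20²/4 = 314.2 mm²; R_n = 579 × 314.2 × 2 × 1 / 1000 = 363.8 kN → 0.75 × 363.8 = 273 kN.
Bearing (1.2 l_c t F_u ≤ 2.4 d t F_u): upper limit = 2.4·20·12·430 / 1000 = 247.7 kN.
  Edge l_c = 50 − 22/2 = 39 → r_n = 241.5 kN; interior l_c = 60 − 22 = 38 → r_n = 235.3 kN.
  R_n,bearing = 1·241.5 + 1·235.3 = 476.8 kN → 0.75 × 476.8 = 358 kN.
Bolt shear governs: 273 kN.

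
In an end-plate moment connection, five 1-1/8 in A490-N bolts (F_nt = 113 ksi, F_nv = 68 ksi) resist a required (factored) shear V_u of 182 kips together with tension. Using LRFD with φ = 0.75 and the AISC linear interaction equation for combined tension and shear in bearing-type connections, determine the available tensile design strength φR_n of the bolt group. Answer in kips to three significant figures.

A_b = π·1.125²/4 = 0.994 in²; f_rv = 182 / (5 × 0.994) = 36.62 ksi.
F'_nt = 1.3 F_nt − (F_nt / φF_nv) f_rv = 1.3·113 − (113/(0.75·68))·36.62 = 65.76 ksi, capped at F_nt → F'_nt = 65.76 ksi.
R_n = F'_nt · A_b · n = 65.76 × 0.994 × 5 = 326.9 kips.
Design strength φR_n = 0.75 × 326.9 = 245 kips.

245 kips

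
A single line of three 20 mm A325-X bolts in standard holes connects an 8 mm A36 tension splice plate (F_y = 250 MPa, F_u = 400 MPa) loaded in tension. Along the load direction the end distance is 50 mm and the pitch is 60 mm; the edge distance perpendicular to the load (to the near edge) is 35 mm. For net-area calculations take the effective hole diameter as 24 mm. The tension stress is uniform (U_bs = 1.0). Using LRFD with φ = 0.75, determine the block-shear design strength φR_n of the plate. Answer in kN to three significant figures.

Shear plane L_v = 50 + 2·60 = 170 mm; A_gv = 170 × 8 = 1360 mm².
A_nv = (170 − 2.5·24) × 8 = 880 mm².
A_nt = (35 − 0.5·24) × 8 = 184 mm².
0.6 F_u A_nv = 211.2 kN; 0.6 F_y A_gv = 204 kN → shear yielding governs the shear term.
R_n = 204 + 1.0 × 400 × 184 / 1000 = 277.6 kN.
Design strength φR_n = 0.75 × 277.6 = 208 kN.

208 kN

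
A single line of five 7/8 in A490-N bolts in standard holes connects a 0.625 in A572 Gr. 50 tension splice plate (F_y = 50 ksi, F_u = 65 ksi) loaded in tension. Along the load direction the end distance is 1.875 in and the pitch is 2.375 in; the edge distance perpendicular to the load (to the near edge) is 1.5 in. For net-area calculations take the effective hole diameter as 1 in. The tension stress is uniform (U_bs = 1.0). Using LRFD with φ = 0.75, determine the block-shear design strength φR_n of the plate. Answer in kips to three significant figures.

Shear plane L_v = 1.875 + 4·2.375 = 11.38 in; A_gv = 11.38 × 0.625 = 7.109 in².
A_nv = (11.38 − 4.5·1) × 0.625 = 4.297 in².
A_nt = (1.5 − 0.5·1) × 0.625 = 0.625 in².
0.6 F_u A_nv = 167.6 kips; 0.6 F_y A_gv = 213.3 kips → shear rupture governs the shear term.
R_n = 167.6 + 1.0 × 65 × 0.625 = 208.2 kips.
Design strength φR_n = 0.75 × 208.2 = 156 kips.

156 kips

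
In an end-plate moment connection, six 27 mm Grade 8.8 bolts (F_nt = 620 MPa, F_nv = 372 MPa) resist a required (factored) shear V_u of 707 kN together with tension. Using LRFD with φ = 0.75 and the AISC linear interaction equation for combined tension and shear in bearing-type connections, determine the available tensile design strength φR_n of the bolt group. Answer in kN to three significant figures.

898 kN

A_b = π·27²/4 = 572.6 mm²; f_rv = 707 × 1000 / (6 × 572.6) = 205.8 MPa.
F'_nt = 1.3 F_nt − (F_nt / φF_nv) f_rv = 1.3·620 − (620/(0.75·372))·205.8 = 348.7 MPa, capped at F_nt → F'_nt = 348.7 MPa.
R_n = F'_nt · A_b · n = 348.7 × 572.6 × 6 / 1000 = 1198 kN.
Design strength φR_n = 0.75 × 1198 = 898 kN.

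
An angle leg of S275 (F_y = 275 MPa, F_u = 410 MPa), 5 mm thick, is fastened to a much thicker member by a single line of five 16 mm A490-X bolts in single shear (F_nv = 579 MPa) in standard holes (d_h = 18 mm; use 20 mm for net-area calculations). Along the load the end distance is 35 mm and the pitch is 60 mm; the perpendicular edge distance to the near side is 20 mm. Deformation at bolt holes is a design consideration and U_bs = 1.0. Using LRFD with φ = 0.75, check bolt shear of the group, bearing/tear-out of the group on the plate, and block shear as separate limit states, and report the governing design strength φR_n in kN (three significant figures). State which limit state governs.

Bolt shear: A_b = π·16²/4 = 201.1 mm²; R_n = 579 × 201.1 × 5 × 1 / 1000 = 582.1 kN → 0.75 × 582.1 = 437 kN.
Bearing: edge l_c = 26, r_n = 63.96 kN; interior l_c = 42, r_n = 78.72 kN; R_n = 63.96 + 4·78.72 = 378.8 kN → 284 kN.
Block shear: A_gv = 1375, A_nv = 925, A_nt = 50 mm²; R_n = min(0.6F_uA_nv, 0.6F_yA_gv) + U_bs·F_u·A_nt = 247.4 kN → 186 kN.
Block shear governs: 186 kN.

186 kN (block shear governs)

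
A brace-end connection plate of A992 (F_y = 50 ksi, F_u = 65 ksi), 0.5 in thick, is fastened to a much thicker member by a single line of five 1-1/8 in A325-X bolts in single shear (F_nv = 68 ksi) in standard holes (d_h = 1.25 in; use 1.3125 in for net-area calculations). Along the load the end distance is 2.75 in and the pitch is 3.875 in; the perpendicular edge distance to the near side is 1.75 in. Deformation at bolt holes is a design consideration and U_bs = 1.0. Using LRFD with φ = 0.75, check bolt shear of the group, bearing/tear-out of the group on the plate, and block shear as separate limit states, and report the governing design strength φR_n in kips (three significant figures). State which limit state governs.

207 kips (block shear governs)

Bolt shear: A_b = π·1.125²/4 = 0.994 in²; R_n = 68 × 0.994 × 5 × 1 = 338 kips → 0.75 × 338 = 253 kips.
Bearing: edge l_c = 2.125, r_n = 82.88 kips; interior l_c = 2.625, r_n = 87.75 kips; R_n = 82.88 + 4·87.75 = 433.9 kips → 325 kips.
Block shear: A_gv = 9.125, A_nv = 6.172, A_nt = 0.5469 in²; R_n = min(0.6F_uA_nv, 0.6F_yA_gv) + U_bs·F_u·A_nt = 276.2 kips → 207 kips.
Block shear governs: 207 kips.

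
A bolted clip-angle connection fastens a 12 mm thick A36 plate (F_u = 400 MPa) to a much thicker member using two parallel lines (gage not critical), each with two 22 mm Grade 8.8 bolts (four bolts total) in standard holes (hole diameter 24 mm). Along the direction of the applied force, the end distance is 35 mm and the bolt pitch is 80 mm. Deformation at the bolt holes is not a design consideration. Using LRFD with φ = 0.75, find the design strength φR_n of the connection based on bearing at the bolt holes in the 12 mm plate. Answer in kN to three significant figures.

724 kN

Per bolt r_n = 1.5 l_c t F_u ≤ 3.0 d t F_u; upper limit = 3.0 × 22 × 12 × 400 / 1000 = 316.8 kN.
Edge bolt: l_c = 35 − 24/2 = 23 mm → 1.5 × 23 × 12 × 400 / 1000 = 165.6 → r_n = 165.6 kN.
Interior bolts: l_c = 80 − 24 = 56 mm → 1.5 × 56 × 12 × 400 / 1000 = 403.2 → r_n = 316.8 kN.
R_n = 2 × 165.6 + 2 × 316.8 = 964.8 kN.
Design strength φR_n = 0.75 × 964.8 = 724 kN.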